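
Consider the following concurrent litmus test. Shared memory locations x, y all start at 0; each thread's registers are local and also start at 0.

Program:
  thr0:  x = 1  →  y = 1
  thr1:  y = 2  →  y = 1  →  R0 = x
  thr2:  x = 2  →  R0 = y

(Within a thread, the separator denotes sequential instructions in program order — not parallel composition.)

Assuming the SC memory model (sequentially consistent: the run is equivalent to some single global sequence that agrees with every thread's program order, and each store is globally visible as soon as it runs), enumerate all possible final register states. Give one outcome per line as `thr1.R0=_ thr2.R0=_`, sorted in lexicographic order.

thr1.R0=0 thr2.R0=1
thr1.R0=1 thr2.R0=0
thr1.R0=1 thr2.R0=1
thr1.R0=1 thr2.R0=2
thr1.R0=2 thr2.R0=0
thr1.R0=2 thr2.R0=1
thr1.R0=2 thr2.R0=2

outcome vector order: (thr1.R0,thr2.R0)
|SC outcomes| = 7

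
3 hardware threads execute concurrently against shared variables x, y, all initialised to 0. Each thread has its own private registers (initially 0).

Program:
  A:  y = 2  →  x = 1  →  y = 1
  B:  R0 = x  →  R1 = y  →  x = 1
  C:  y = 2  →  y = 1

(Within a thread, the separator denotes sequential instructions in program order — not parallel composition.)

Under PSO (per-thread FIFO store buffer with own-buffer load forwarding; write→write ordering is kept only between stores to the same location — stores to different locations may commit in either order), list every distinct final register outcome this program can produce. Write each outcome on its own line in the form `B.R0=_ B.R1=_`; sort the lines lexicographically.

outcome vector order: (B.R0,B.R1)
|PSO outcomes| = 6

B.R0=0 B.R1=0
B.R0=0 B.R1=1
B.R0=0 B.R1=2
B.R0=1 B.R1=0
B.R0=1 B.R1=1
B.R0=1 B.R1=2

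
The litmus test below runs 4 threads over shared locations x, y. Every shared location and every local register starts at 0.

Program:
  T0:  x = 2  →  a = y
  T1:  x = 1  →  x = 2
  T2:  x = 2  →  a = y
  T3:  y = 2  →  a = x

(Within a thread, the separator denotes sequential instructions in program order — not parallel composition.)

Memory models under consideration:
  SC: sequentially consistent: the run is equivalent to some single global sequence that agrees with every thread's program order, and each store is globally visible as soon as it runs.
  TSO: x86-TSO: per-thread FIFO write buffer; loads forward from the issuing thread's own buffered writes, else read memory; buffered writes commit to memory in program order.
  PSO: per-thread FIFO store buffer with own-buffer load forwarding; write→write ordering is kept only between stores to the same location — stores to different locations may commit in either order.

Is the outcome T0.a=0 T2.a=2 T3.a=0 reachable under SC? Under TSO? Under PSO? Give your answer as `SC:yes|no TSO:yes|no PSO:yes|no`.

SC:no TSO:yes PSO:yes

outcome vector order: (T0.a,T2.a,T3.a)
under SC → 0/0/1, 0/0/2, 0/2/1, 0/2/2, 2/0/1, 2/0/2, 2/2/0, 2/2/1, 2/2/2
under TSO → 0/0/0, 0/0/1, 0/0/2, 0/2/0, 0/2/1, 0/2/2, 2/0/0, 2/0/1, 2/0/2, 2/2/0, 2/2/1, 2/2/2
under PSO → 0/0/0, 0/0/1, 0/0/2, 0/2/0, 0/2/1, 0/2/2, 2/0/0, 2/0/1, 2/0/2, 2/2/0, 2/2/1, 2/2/2
target 0/2/0 ∈ {TSO,PSO}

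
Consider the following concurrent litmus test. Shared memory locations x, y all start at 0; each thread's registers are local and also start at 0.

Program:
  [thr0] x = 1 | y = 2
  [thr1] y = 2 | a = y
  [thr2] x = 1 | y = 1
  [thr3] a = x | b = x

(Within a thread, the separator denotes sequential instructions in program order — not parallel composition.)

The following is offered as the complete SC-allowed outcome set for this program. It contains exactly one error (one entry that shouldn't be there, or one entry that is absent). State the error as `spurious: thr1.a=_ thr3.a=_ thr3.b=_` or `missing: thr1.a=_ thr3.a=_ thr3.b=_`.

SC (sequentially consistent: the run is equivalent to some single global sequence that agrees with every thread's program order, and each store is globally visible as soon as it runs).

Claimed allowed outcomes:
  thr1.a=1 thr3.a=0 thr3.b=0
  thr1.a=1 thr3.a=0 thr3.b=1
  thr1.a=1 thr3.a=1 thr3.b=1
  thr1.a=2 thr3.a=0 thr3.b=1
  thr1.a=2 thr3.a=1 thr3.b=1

outcome vector order: (thr1.a,thr3.a,thr3.b)
SC (6): <1 0 0> <1 0 1> <1 1 1> <2 0 0> <2 0 1> <2 1 1>
SC∖claimed = {<2 0 0>}

missing: thr1.a=2 thr3.a=0 thr3.b=0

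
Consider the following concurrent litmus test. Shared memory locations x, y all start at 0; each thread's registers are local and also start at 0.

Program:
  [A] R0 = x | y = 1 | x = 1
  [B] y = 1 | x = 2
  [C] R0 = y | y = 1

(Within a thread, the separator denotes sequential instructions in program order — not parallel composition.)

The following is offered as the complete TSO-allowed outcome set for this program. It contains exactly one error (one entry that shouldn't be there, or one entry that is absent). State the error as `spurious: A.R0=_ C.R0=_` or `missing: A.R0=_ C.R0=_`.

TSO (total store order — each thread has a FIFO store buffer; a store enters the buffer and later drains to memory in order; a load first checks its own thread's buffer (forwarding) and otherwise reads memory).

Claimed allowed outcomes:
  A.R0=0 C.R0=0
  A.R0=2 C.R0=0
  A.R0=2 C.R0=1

outcome vector order: (A.R0,C.R0)
[TSO] allowed = {0/0 0/1 2/0 2/1}
TSO∖claimed = {0/1}

missing: A.R0=0 C.R0=1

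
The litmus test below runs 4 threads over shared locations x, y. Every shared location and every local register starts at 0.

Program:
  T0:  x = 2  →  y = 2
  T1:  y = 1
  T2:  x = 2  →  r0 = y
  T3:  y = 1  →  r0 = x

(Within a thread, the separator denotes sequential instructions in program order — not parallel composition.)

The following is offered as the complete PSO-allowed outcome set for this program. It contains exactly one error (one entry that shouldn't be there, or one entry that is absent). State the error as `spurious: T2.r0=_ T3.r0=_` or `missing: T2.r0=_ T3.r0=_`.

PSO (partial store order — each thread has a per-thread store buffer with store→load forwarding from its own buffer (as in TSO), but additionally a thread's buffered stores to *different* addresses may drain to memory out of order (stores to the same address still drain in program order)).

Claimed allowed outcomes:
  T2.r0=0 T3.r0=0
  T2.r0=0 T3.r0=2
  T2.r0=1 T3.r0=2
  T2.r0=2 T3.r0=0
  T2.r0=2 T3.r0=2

outcome vector order: (T2.r0,T3.r0)
PSO: 6 outcomes — {0/0, 0/2, 1/0, 1/2, 2/0, 2/2}
PSO∖claimed = {1/0}

missing: T2.r0=1 T3.r0=0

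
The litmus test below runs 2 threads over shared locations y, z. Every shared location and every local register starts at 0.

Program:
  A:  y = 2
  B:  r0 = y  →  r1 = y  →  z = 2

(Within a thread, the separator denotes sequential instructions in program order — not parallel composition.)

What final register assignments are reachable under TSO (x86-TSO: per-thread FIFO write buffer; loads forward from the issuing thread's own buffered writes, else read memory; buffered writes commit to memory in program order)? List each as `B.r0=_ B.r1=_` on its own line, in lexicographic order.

B.r0=0 B.r1=0
B.r0=0 B.r1=2
B.r0=2 B.r1=2

outcome vector order: (B.r0,B.r1)
|TSO outcomes| = 3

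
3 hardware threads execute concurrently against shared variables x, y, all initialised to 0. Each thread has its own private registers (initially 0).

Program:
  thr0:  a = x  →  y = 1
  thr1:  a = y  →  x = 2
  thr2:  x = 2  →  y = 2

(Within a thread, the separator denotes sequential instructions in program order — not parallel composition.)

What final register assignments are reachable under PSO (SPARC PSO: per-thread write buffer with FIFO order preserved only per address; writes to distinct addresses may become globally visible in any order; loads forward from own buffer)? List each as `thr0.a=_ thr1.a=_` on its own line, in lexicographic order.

outcome vector order: (thr0.a,thr1.a)
|PSO outcomes| = 6

thr0.a=0 thr1.a=0
thr0.a=0 thr1.a=1
thr0.a=0 thr1.a=2
thr0.a=2 thr1.a=0
thr0.a=2 thr1.a=1
thr0.a=2 thr1.a=2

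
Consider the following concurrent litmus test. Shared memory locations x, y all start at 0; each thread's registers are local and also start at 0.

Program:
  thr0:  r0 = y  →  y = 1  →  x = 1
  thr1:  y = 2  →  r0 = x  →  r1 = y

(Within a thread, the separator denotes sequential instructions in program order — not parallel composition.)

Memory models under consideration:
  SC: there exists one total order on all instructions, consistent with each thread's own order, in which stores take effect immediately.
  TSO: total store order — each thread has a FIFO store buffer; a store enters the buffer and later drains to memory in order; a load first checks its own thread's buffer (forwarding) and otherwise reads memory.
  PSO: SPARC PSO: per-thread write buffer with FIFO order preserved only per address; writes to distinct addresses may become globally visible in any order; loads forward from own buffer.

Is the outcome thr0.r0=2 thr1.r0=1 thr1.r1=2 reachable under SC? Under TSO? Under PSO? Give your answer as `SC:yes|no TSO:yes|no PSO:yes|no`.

SC:no TSO:no PSO:yes

outcome vector order: (thr0.r0,thr1.r0,thr1.r1)
[SC] allowed = {001 002 011 012 201 202 211}
[TSO] allowed = {001 002 011 012 201 202 211}
[PSO] allowed = {001 002 011 012 201 202 211 212}
target 212 ∈ {PSO}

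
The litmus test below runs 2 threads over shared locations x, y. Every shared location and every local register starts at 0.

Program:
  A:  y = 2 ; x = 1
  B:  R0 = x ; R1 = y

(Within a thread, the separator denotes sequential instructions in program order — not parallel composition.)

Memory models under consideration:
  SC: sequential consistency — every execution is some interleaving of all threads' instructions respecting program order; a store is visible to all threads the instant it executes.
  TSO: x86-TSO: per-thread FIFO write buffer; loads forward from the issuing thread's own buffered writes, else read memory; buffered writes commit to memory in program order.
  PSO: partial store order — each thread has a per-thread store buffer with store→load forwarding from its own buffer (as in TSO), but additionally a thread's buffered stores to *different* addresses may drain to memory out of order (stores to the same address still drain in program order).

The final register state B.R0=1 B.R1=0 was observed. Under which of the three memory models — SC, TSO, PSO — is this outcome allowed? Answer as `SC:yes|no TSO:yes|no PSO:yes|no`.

SC:no TSO:no PSO:yes

outcome vector order: (B.R0,B.R1)
under SC → <0 0>; <0 2>; <1 2>
under TSO → <0 0>; <0 2>; <1 2>
under PSO → <0 0>; <0 2>; <1 0>; <1 2>
target <1 0> ∈ {PSO}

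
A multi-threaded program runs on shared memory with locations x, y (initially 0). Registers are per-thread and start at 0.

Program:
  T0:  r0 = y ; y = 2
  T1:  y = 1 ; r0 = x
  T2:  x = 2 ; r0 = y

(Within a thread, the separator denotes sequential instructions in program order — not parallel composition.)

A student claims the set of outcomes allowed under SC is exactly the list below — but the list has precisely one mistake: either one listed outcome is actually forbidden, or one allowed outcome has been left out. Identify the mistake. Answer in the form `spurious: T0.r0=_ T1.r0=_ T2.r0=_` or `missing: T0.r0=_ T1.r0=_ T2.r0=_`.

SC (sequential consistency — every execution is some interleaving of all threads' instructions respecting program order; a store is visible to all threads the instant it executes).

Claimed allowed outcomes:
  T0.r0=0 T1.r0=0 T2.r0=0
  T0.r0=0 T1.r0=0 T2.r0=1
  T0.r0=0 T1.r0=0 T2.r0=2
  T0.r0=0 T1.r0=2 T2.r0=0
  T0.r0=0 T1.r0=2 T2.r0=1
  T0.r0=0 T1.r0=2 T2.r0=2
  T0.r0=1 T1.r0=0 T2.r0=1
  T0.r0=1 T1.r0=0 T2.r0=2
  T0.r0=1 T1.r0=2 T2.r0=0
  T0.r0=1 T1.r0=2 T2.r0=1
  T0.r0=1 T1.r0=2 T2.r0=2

spurious: T0.r0=0 T1.r0=0 T2.r0=0

outcome vector order: (T0.r0,T1.r0,T2.r0)
SC: 10 outcomes — {(0,0,1), (0,0,2), (0,2,0), (0,2,1), (0,2,2), (1,0,1), (1,0,2), (1,2,0), (1,2,1), (1,2,2)}
claimed∖SC = {(0,0,0)}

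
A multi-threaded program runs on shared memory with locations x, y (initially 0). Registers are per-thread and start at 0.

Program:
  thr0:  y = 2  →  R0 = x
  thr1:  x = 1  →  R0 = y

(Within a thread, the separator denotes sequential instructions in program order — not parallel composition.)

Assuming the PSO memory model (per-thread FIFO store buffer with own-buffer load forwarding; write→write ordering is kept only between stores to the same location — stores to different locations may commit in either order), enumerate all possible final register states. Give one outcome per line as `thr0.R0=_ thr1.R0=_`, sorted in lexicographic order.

thr0.R0=0 thr1.R0=0
thr0.R0=0 thr1.R0=2
thr0.R0=1 thr1.R0=0
thr0.R0=1 thr1.R0=2

outcome vector order: (thr0.R0,thr1.R0)
|PSO outcomes| = 4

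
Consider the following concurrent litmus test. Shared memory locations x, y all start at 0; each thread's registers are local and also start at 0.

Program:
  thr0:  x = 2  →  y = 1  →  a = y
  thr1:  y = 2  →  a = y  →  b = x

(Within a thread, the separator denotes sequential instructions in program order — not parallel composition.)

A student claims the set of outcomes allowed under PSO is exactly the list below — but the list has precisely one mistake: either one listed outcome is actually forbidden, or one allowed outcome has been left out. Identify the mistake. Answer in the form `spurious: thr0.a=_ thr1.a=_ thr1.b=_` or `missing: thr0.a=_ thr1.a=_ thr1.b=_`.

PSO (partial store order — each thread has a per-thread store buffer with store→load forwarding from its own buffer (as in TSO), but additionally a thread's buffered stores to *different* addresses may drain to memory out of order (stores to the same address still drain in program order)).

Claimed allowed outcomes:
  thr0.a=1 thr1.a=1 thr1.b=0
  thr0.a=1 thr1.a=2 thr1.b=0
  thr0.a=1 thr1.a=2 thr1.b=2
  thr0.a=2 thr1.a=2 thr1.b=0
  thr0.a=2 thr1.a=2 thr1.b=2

outcome vector order: (thr0.a,thr1.a,thr1.b)
[PSO] allowed = {<1 1 0> <1 1 2> <1 2 0> <1 2 2> <2 2 0> <2 2 2>}
PSO∖claimed = {<1 1 2>}

missing: thr0.a=1 thr1.a=1 thr1.b=2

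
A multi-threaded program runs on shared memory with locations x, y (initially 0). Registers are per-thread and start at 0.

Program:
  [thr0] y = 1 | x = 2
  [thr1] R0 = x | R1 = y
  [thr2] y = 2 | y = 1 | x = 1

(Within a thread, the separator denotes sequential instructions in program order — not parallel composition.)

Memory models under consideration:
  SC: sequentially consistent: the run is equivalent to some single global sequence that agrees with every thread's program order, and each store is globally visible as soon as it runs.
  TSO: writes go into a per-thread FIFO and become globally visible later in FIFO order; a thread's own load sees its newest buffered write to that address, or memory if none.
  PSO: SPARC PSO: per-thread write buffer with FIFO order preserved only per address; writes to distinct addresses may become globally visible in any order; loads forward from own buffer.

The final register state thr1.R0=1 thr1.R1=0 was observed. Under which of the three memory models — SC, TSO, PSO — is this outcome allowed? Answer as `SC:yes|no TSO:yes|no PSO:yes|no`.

SC:no TSO:no PSO:yes

outcome vector order: (thr1.R0,thr1.R1)
[SC] allowed = {<0 0> <0 1> <0 2> <1 1> <2 1> <2 2>}
[TSO] allowed = {<0 0> <0 1> <0 2> <1 1> <2 1> <2 2>}
[PSO] allowed = {<0 0> <0 1> <0 2> <1 0> <1 1> <1 2> <2 0> <2 1> <2 2>}
target <1 0> ∈ {PSO}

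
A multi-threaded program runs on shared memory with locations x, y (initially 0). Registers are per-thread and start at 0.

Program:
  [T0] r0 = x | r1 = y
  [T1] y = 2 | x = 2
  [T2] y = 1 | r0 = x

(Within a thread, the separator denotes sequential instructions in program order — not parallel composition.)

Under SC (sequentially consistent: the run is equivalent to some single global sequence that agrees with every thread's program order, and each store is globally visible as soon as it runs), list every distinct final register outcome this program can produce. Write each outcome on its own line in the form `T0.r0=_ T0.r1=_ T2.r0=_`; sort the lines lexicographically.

T0.r0=0 T0.r1=0 T2.r0=0
T0.r0=0 T0.r1=0 T2.r0=2
T0.r0=0 T0.r1=1 T2.r0=0
T0.r0=0 T0.r1=1 T2.r0=2
T0.r0=0 T0.r1=2 T2.r0=0
T0.r0=0 T0.r1=2 T2.r0=2
T0.r0=2 T0.r1=1 T2.r0=0
T0.r0=2 T0.r1=1 T2.r0=2
T0.r0=2 T0.r1=2 T2.r0=0
T0.r0=2 T0.r1=2 T2.r0=2

outcome vector order: (T0.r0,T0.r1,T2.r0)
|SC outcomes| = 10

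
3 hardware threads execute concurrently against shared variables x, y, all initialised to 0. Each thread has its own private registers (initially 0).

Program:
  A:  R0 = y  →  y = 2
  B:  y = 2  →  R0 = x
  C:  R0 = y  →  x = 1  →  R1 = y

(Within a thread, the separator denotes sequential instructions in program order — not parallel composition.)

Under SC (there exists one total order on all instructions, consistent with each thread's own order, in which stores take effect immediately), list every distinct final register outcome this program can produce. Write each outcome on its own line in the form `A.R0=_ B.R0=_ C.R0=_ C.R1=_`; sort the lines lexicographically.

A.R0=0 B.R0=0 C.R0=0 C.R1=2
A.R0=0 B.R0=0 C.R0=2 C.R1=2
A.R0=0 B.R0=1 C.R0=0 C.R1=0
A.R0=0 B.R0=1 C.R0=0 C.R1=2
A.R0=0 B.R0=1 C.R0=2 C.R1=2
A.R0=2 B.R0=0 C.R0=0 C.R1=2
A.R0=2 B.R0=0 C.R0=2 C.R1=2
A.R0=2 B.R0=1 C.R0=0 C.R1=0
A.R0=2 B.R0=1 C.R0=0 C.R1=2
A.R0=2 B.R0=1 C.R0=2 C.R1=2

outcome vector order: (A.R0,B.R0,C.R0,C.R1)
|SC outcomes| = 10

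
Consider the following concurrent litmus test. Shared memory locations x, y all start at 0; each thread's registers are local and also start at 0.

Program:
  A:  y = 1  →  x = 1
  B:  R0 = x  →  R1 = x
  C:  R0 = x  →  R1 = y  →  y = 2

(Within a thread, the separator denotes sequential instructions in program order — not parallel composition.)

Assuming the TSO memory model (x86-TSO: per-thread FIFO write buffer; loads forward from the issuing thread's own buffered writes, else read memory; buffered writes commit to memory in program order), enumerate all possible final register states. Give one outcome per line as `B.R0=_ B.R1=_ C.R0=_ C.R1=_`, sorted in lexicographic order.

outcome vector order: (B.R0,B.R1,C.R0,C.R1)
|TSO outcomes| = 9

B.R0=0 B.R1=0 C.R0=0 C.R1=0
B.R0=0 B.R1=0 C.R0=0 C.R1=1
B.R0=0 B.R1=0 C.R0=1 C.R1=1
B.R0=0 B.R1=1 C.R0=0 C.R1=0
B.R0=0 B.R1=1 C.R0=0 C.R1=1
B.R0=0 B.R1=1 C.R0=1 C.R1=1
B.R0=1 B.R1=1 C.R0=0 C.R1=0
B.R0=1 B.R1=1 C.R0=0 C.R1=1
B.R0=1 B.R1=1 C.R0=1 C.R1=1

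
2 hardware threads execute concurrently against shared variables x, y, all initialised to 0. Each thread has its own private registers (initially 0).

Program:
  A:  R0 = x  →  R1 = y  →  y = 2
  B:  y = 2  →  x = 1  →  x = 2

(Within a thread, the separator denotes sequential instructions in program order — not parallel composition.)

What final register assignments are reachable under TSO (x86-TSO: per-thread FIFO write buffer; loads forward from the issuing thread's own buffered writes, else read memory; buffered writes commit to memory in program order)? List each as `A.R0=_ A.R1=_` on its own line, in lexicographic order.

outcome vector order: (A.R0,A.R1)
|TSO outcomes| = 4

A.R0=0 A.R1=0
A.R0=0 A.R1=2
A.R0=1 A.R1=2
A.R0=2 A.R1=2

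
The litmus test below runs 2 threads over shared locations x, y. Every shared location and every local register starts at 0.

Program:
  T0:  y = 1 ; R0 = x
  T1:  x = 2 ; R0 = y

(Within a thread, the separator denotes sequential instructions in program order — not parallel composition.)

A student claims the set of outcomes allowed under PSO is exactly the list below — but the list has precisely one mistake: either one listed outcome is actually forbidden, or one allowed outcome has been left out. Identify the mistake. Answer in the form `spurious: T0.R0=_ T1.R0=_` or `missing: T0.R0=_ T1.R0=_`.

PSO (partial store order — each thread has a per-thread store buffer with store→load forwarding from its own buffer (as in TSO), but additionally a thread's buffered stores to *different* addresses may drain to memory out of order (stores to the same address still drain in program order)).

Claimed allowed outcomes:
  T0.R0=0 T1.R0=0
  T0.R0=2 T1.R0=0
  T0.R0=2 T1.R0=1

outcome vector order: (T0.R0,T1.R0)
PSO: 4 outcomes — {(0,0), (0,1), (2,0), (2,1)}
PSO∖claimed = {(0,1)}

missing: T0.R0=0 T1.R0=1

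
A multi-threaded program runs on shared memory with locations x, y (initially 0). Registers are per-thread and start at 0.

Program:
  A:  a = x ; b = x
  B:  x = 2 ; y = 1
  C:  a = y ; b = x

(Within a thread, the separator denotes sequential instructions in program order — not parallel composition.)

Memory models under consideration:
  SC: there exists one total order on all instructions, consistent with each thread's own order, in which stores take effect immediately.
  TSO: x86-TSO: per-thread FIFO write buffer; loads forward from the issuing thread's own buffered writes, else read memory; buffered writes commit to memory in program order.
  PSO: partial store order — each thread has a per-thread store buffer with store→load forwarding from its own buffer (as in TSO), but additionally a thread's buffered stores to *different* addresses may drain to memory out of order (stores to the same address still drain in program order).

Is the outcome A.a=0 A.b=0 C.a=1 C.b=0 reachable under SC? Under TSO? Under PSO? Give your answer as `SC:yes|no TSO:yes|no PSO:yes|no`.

SC:no TSO:no PSO:yes

outcome vector order: (A.a,A.b,C.a,C.b)
[SC] allowed = {0/0/0/0; 0/0/0/2; 0/0/1/2; 0/2/0/0; 0/2/0/2; 0/2/1/2; 2/2/0/0; 2/2/0/2; 2/2/1/2}
[TSO] allowed = {0/0/0/0; 0/0/0/2; 0/0/1/2; 0/2/0/0; 0/2/0/2; 0/2/1/2; 2/2/0/0; 2/2/0/2; 2/2/1/2}
[PSO] allowed = {0/0/0/0; 0/0/0/2; 0/0/1/0; 0/0/1/2; 0/2/0/0; 0/2/0/2; 0/2/1/0; 0/2/1/2; 2/2/0/0; 2/2/0/2; 2/2/1/0; 2/2/1/2}
target 0/0/1/0 ∈ {PSO}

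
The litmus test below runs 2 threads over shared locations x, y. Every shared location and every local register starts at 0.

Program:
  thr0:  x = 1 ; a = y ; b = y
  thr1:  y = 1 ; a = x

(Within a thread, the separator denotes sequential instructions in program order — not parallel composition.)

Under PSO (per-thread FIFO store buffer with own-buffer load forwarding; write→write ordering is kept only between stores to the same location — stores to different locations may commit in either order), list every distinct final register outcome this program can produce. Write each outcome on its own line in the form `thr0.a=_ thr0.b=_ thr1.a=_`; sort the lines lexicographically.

outcome vector order: (thr0.a,thr0.b,thr1.a)
|PSO outcomes| = 6

thr0.a=0 thr0.b=0 thr1.a=0
thr0.a=0 thr0.b=0 thr1.a=1
thr0.a=0 thr0.b=1 thr1.a=0
thr0.a=0 thr0.b=1 thr1.a=1
thr0.a=1 thr0.b=1 thr1.a=0
thr0.a=1 thr0.b=1 thr1.a=1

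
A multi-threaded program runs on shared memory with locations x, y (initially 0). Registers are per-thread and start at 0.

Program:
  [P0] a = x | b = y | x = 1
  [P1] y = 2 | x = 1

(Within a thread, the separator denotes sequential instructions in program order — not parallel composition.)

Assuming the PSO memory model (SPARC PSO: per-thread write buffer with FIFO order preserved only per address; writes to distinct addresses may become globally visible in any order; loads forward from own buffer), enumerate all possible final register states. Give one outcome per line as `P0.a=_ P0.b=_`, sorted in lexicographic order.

P0.a=0 P0.b=0
P0.a=0 P0.b=2
P0.a=1 P0.b=0
P0.a=1 P0.b=2

outcome vector order: (P0.a,P0.b)
|PSO outcomes| = 4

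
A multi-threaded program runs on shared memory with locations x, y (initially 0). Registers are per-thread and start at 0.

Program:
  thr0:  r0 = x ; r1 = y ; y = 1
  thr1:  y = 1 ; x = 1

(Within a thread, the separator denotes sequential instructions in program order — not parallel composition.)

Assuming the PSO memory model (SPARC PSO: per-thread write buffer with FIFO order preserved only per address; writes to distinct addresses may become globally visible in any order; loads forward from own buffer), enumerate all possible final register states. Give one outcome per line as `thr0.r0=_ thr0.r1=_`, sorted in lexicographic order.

outcome vector order: (thr0.r0,thr0.r1)
|PSO outcomes| = 4

thr0.r0=0 thr0.r1=0
thr0.r0=0 thr0.r1=1
thr0.r0=1 thr0.r1=0
thr0.r0=1 thr0.r1=1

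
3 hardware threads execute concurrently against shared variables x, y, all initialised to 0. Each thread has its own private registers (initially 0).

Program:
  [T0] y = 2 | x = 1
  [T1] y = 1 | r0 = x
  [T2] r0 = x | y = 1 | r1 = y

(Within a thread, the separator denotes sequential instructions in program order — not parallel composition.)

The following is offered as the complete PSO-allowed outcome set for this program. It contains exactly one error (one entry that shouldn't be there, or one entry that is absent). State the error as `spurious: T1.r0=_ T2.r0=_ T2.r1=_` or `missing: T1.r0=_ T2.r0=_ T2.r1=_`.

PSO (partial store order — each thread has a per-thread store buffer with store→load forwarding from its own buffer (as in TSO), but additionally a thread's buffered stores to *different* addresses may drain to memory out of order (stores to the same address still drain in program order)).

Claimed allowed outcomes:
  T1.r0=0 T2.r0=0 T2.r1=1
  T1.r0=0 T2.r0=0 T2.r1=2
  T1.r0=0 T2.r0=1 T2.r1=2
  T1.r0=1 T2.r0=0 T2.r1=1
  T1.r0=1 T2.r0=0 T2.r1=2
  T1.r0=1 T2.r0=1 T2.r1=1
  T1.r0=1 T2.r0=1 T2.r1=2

outcome vector order: (T1.r0,T2.r0,T2.r1)
PSO: 8 outcomes — {(0,0,1); (0,0,2); (0,1,1); (0,1,2); (1,0,1); (1,0,2); (1,1,1); (1,1,2)}
PSO∖claimed = {(0,1,1)}

missing: T1.r0=0 T2.r0=1 T2.r1=1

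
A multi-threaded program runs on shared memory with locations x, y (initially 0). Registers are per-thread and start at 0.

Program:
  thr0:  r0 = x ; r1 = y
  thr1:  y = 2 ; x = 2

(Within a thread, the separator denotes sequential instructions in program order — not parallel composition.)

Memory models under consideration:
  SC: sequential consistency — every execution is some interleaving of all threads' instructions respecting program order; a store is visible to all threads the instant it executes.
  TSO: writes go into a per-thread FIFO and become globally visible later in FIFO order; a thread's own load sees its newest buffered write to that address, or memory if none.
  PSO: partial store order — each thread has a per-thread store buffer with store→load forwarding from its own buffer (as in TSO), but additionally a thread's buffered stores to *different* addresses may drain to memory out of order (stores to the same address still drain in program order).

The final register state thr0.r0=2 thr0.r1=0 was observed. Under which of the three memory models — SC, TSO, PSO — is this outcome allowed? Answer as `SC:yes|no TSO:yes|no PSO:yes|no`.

outcome vector order: (thr0.r0,thr0.r1)
under SC → 0/0; 0/2; 2/2
under TSO → 0/0; 0/2; 2/2
under PSO → 0/0; 0/2; 2/0; 2/2
target 2/0 ∈ {PSO}

SC:no TSO:no PSO:yes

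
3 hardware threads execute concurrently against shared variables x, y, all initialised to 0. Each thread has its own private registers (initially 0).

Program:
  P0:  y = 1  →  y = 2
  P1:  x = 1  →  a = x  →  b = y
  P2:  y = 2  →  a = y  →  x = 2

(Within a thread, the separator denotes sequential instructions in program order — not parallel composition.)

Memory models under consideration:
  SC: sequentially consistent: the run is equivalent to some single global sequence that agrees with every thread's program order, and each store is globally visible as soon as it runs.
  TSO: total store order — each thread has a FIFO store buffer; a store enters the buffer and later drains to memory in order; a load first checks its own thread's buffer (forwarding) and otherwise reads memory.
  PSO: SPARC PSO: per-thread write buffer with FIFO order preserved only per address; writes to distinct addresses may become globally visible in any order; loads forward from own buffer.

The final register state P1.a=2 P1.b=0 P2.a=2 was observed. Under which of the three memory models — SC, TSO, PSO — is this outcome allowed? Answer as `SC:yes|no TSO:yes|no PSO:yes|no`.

SC:no TSO:no PSO:yes

outcome vector order: (P1.a,P1.b,P2.a)
SC: 10 outcomes — {1/0/1, 1/0/2, 1/1/1, 1/1/2, 1/2/1, 1/2/2, 2/1/1, 2/1/2, 2/2/1, 2/2/2}
TSO: 10 outcomes — {1/0/1, 1/0/2, 1/1/1, 1/1/2, 1/2/1, 1/2/2, 2/1/1, 2/1/2, 2/2/1, 2/2/2}
PSO: 11 outcomes — {1/0/1, 1/0/2, 1/1/1, 1/1/2, 1/2/1, 1/2/2, 2/0/2, 2/1/1, 2/1/2, 2/2/1, 2/2/2}
target 2/0/2 ∈ {PSO}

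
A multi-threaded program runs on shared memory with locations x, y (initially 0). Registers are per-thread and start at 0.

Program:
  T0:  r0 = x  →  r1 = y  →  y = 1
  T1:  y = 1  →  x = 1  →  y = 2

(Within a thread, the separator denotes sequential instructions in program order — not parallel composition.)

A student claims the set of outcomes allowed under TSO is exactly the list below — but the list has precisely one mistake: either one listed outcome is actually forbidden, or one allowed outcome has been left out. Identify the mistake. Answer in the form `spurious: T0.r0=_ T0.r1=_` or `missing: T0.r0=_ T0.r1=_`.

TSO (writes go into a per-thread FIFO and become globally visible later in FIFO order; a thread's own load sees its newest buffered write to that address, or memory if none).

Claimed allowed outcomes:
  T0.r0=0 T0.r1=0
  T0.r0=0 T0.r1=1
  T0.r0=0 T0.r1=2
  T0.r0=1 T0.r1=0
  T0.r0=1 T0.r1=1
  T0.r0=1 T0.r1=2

spurious: T0.r0=1 T0.r1=0

outcome vector order: (T0.r0,T0.r1)
TSO (5): 00 01 02 11 12
claimed∖TSO = {10}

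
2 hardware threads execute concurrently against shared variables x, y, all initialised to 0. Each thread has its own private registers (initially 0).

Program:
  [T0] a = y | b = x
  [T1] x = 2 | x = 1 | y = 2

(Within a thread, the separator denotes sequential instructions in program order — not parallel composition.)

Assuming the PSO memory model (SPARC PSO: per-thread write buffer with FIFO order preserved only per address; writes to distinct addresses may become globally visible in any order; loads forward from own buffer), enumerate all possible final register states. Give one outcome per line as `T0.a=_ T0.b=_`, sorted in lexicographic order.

outcome vector order: (T0.a,T0.b)
|PSO outcomes| = 6

T0.a=0 T0.b=0
T0.a=0 T0.b=1
T0.a=0 T0.b=2
T0.a=2 T0.b=0
T0.a=2 T0.b=1
T0.a=2 T0.b=2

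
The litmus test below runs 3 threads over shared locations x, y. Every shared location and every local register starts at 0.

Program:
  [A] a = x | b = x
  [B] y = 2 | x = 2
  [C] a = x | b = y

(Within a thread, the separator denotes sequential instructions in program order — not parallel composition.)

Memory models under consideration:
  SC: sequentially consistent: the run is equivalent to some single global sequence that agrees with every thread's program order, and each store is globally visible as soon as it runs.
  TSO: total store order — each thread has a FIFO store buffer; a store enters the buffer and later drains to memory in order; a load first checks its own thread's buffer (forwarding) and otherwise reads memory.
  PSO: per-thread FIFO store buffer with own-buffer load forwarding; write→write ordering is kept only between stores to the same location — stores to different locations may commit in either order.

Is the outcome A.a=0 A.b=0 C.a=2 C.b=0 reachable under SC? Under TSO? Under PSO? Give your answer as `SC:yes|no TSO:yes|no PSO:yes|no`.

SC:no TSO:no PSO:yes

outcome vector order: (A.a,A.b,C.a,C.b)
SC: 9 outcomes — {0/0/0/0 0/0/0/2 0/0/2/2 0/2/0/0 0/2/0/2 0/2/2/2 2/2/0/0 2/2/0/2 2/2/2/2}
TSO: 9 outcomes — {0/0/0/0 0/0/0/2 0/0/2/2 0/2/0/0 0/2/0/2 0/2/2/2 2/2/0/0 2/2/0/2 2/2/2/2}
PSO: 12 outcomes — {0/0/0/0 0/0/0/2 0/0/2/0 0/0/2/2 0/2/0/0 0/2/0/2 0/2/2/0 0/2/2/2 2/2/0/0 2/2/0/2 2/2/2/0 2/2/2/2}
target 0/0/2/0 ∈ {PSO}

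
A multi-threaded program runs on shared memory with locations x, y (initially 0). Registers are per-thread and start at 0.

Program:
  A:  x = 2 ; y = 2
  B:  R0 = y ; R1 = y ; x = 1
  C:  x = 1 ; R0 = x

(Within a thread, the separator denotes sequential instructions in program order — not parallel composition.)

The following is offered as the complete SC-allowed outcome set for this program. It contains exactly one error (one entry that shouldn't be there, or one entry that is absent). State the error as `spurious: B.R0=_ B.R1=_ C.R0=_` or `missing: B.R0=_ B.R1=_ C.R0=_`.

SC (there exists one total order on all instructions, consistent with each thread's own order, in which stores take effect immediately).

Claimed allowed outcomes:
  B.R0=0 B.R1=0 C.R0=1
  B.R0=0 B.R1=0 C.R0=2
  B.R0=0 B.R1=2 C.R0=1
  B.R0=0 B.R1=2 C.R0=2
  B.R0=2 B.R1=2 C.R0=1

missing: B.R0=2 B.R1=2 C.R0=2

outcome vector order: (B.R0,B.R1,C.R0)
SC: 6 outcomes — {0/0/1, 0/0/2, 0/2/1, 0/2/2, 2/2/1, 2/2/2}
SC∖claimed = {2/2/2}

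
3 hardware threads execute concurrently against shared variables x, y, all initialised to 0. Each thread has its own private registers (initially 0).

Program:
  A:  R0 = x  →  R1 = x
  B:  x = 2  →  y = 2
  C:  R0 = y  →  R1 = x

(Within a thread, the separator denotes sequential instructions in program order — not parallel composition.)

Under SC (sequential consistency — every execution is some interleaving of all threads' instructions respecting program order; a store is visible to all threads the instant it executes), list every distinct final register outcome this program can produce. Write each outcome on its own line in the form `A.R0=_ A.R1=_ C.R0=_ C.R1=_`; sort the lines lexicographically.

outcome vector order: (A.R0,A.R1,C.R0,C.R1)
|SC outcomes| = 9

A.R0=0 A.R1=0 C.R0=0 C.R1=0
A.R0=0 A.R1=0 C.R0=0 C.R1=2
A.R0=0 A.R1=0 C.R0=2 C.R1=2
A.R0=0 A.R1=2 C.R0=0 C.R1=0
A.R0=0 A.R1=2 C.R0=0 C.R1=2
A.R0=0 A.R1=2 C.R0=2 C.R1=2
A.R0=2 A.R1=2 C.R0=0 C.R1=0
A.R0=2 A.R1=2 C.R0=0 C.R1=2
A.R0=2 A.R1=2 C.R0=2 C.R1=2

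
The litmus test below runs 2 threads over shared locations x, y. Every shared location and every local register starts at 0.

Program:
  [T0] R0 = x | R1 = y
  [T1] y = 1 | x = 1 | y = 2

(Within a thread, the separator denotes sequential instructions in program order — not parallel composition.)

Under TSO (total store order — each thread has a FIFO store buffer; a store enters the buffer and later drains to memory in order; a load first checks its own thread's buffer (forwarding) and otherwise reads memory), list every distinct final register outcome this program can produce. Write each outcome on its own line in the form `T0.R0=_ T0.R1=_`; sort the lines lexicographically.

outcome vector order: (T0.R0,T0.R1)
|TSO outcomes| = 5

T0.R0=0 T0.R1=0
T0.R0=0 T0.R1=1
T0.R0=0 T0.R1=2
T0.R0=1 T0.R1=1
T0.R0=1 T0.R1=2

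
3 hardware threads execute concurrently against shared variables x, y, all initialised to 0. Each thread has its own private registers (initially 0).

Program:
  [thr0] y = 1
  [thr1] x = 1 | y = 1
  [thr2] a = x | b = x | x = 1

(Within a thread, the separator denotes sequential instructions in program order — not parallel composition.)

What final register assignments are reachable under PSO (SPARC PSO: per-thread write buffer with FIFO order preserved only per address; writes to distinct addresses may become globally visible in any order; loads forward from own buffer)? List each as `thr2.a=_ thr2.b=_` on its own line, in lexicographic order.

thr2.a=0 thr2.b=0
thr2.a=0 thr2.b=1
thr2.a=1 thr2.b=1

outcome vector order: (thr2.a,thr2.b)
|PSO outcomes| = 3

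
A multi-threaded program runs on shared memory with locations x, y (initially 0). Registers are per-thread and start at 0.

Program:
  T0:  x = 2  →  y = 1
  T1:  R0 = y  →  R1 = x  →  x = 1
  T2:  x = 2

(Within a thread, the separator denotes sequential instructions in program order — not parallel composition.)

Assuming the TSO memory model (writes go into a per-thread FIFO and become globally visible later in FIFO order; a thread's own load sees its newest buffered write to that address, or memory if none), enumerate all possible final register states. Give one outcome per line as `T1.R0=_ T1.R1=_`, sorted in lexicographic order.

outcome vector order: (T1.R0,T1.R1)
|TSO outcomes| = 3

T1.R0=0 T1.R1=0
T1.R0=0 T1.R1=2
T1.R0=1 T1.R1=2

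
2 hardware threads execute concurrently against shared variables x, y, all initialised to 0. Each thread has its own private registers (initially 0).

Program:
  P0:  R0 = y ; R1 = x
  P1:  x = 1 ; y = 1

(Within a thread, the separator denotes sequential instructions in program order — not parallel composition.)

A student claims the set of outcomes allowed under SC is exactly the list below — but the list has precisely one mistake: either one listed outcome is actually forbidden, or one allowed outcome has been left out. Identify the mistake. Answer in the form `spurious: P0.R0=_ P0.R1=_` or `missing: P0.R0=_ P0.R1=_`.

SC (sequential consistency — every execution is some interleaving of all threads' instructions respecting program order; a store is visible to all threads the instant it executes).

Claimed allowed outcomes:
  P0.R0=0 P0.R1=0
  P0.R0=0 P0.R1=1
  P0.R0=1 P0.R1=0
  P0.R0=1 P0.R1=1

outcome vector order: (P0.R0,P0.R1)
SC: 3 outcomes — {<0 0>, <0 1>, <1 1>}
claimed∖SC = {<1 0>}

spurious: P0.R0=1 P0.R1=0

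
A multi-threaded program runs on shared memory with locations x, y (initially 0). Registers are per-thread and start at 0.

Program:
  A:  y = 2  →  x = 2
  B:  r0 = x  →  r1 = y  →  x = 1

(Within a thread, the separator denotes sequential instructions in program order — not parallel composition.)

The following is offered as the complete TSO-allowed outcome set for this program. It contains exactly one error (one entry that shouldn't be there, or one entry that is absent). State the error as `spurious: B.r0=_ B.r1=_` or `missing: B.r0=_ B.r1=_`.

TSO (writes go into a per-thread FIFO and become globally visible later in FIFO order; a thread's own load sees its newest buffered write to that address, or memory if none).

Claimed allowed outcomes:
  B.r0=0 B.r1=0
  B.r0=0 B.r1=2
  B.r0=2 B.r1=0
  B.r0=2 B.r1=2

outcome vector order: (B.r0,B.r1)
TSO: 3 outcomes — {00 02 22}
claimed∖TSO = {20}

spurious: B.r0=2 B.r1=0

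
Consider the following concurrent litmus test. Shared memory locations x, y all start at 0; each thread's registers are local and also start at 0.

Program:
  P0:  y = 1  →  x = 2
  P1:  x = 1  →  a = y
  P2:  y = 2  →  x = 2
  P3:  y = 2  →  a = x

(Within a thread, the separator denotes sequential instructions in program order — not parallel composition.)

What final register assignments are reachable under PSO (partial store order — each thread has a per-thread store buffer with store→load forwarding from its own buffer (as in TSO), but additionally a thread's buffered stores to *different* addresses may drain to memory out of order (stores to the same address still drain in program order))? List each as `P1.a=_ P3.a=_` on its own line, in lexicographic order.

outcome vector order: (P1.a,P3.a)
|PSO outcomes| = 9

P1.a=0 P3.a=0
P1.a=0 P3.a=1
P1.a=0 P3.a=2
P1.a=1 P3.a=0
P1.a=1 P3.a=1
P1.a=1 P3.a=2
P1.a=2 P3.a=0
P1.a=2 P3.a=1
P1.a=2 P3.a=2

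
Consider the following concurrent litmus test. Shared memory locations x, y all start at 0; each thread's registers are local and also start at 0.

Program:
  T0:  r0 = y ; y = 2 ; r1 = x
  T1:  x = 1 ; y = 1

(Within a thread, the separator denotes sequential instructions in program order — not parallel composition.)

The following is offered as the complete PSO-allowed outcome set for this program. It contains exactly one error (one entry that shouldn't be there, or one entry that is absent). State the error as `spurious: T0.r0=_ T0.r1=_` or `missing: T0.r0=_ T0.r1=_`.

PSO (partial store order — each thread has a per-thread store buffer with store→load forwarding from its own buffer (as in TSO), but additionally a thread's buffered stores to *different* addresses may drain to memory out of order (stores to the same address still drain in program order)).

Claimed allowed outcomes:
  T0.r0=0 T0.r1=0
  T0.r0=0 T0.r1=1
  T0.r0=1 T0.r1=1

outcome vector order: (T0.r0,T0.r1)
PSO: 4 outcomes — {<0 0>; <0 1>; <1 0>; <1 1>}
PSO∖claimed = {<1 0>}

missing: T0.r0=1 T0.r1=0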